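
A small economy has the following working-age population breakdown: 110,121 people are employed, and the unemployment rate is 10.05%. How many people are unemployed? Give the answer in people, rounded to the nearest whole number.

Let U be the number unemployed. The labor force is E + U, and U/(E+U) = 0.1005.
So U = 0.1005 × 110,121 / (1 − 0.1005) = 11067.16 / 0.8995 ≈ 12,304.

About 12,304 are unemployed.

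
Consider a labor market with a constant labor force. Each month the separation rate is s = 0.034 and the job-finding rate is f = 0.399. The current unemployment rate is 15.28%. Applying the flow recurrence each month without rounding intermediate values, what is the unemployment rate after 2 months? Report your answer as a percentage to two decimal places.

Unemployment rate after two months ≈ 10.24%.

With a fixed labor force, u_{t+1} = u_t + s·(1−u_t) − f·u_t = u_t·(1−s−f) + s.
Here 1−s−f = 0.567 and s = 0.034.
u_1 = 0.152800 × 0.567 + 0.034 = 0.120638.
u_2 = 0.120638 × 0.567 + 0.034 = 0.102402.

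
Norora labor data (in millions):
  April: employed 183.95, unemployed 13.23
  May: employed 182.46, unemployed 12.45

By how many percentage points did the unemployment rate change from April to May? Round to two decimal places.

April: labor force = 183.95 + 13.23 = 197.18; u = 13.23/197.18 = 6.71%.
May: labor force = 182.46 + 12.45 = 194.91; u = 12.45/194.91 = 6.39%.
Change = 6.39% − 6.71% = −0.32 pp.

The unemployment rate changed by −0.32 percentage points.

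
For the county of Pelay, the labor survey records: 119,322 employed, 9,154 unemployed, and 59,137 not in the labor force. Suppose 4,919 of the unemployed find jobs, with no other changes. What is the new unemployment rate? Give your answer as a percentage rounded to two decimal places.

New unemployment rate ≈ 3.30%.

Initially, labor force = 119,322 + 9,154 = 128,476, so u = 9,154/128,476 = 7.13%.
After the change, unemployed falls and employed rises by 4,919; labor force unchanged → E = 124,241, U = 4,235, labor force = 128,476.
New unemployment rate = 4,235 / 128,476 = 3.30%.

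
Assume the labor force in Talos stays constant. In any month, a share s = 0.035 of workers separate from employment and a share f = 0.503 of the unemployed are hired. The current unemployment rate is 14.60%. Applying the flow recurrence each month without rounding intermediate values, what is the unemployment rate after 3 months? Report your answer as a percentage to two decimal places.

Unemployment rate after three months ≈ 7.30%.

With a fixed labor force, u_{t+1} = u_t + s·(1−u_t) − f·u_t = u_t·(1−s−f) + s.
Here 1−s−f = 0.462 and s = 0.035.
u_1 = 0.146000 × 0.462 + 0.035 = 0.102452.
u_2 = 0.102452 × 0.462 + 0.035 = 0.082333.
u_3 = 0.082333 × 0.462 + 0.035 = 0.073038.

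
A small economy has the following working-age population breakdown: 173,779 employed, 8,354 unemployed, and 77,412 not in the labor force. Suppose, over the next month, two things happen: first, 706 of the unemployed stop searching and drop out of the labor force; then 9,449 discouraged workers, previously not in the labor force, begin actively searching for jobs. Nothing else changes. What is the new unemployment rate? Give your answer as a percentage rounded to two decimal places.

Initially, labor force = 173,779 + 8,354 = 182,133, so u = 8,354/182,133 = 4.59%.
After the first change, unemployed and labor force both fall by 706 → E = 173,779, U = 7,648, labor force = 181,427.
After the second change, unemployed and labor force both rise by 9,449 → E = 173,779, U = 17,097, labor force = 190,876.
New unemployment rate = 17,097 / 190,876 = 8.96%.

New unemployment rate ≈ 8.96%.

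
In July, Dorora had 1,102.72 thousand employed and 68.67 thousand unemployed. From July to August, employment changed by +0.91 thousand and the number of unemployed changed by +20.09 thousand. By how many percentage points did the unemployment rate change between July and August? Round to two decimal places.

The unemployment rate changed by +1.58 percentage points.

July: labor force = 1,102.72 + 68.67 = 1,171.39; u = 68.67/1,171.39 = 5.86%.
August: labor force = 1,103.63 + 88.76 = 1,192.39; u = 88.76/1,192.39 = 7.44%.
Change = 7.44% − 5.86% = +1.58 pp.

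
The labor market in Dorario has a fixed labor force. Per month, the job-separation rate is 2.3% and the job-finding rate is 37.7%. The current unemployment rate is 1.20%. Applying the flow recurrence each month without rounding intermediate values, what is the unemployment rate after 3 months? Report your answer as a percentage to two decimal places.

Unemployment rate after three months ≈ 4.77%.

With a fixed labor force, u_{t+1} = u_t + s·(1−u_t) − f·u_t = u_t·(1−s−f) + s.
Here 1−s−f = 0.600 and s = 0.023.
u_1 = 0.012000 × 0.600 + 0.023 = 0.030200.
u_2 = 0.030200 × 0.600 + 0.023 = 0.041120.
u_3 = 0.041120 × 0.600 + 0.023 = 0.047672.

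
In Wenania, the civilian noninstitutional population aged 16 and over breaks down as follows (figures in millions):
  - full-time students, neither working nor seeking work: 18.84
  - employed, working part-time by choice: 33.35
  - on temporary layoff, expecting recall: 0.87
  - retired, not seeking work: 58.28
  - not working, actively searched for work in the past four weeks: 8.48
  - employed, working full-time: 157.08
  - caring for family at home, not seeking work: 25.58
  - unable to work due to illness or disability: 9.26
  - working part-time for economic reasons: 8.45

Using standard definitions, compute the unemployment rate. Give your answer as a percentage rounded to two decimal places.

Employed = 33.35 + 157.08 + 8.45 = 198.88 million (anyone who worked, including part-time for economic reasons, counts as employed).
Unemployed = 0.87 + 8.48 = 9.35 million (jobless and actively searching, or on temporary layoff).
Labor force = 198.88 + 9.35 = 208.23 million.
Unemployment rate = 9.35 / 208.23 = 4.49%.

Unemployment rate ≈ 4.49%.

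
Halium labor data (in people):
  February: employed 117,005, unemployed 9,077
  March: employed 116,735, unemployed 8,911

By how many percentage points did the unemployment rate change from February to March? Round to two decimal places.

February: labor force = 117,005 + 9,077 = 126,082; u = 9,077/126,082 = 7.20%.
March: labor force = 116,735 + 8,911 = 125,646; u = 8,911/125,646 = 7.09%.
Change = 7.09% − 7.20% = −0.11 pp.

The unemployment rate changed by −0.11 percentage points.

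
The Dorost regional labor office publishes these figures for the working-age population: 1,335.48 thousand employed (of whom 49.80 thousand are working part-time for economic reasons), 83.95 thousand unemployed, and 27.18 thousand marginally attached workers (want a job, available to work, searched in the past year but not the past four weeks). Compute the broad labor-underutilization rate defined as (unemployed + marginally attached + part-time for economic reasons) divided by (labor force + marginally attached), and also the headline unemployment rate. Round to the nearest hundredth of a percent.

Labor force = 1,335.48 + 83.95 = 1,419.43 thousand.
Numerator = 83.95 + 27.18 + 49.80 = 160.93 thousand.
Denominator = 1,419.43 + 27.18 = 1,446.61 thousand.
Broad rate = 160.93 / 1,446.61 = 11.12%.
Headline unemployment rate = 83.95 / 1,419.43 = 5.91%.

Broad underutilization rate ≈ 11.12%; headline unemployment rate ≈ 5.91%.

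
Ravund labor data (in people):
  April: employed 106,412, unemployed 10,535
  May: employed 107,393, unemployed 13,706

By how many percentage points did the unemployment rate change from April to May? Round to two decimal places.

April: labor force = 106,412 + 10,535 = 116,947; u = 10,535/116,947 = 9.01%.
May: labor force = 107,393 + 13,706 = 121,099; u = 13,706/121,099 = 11.32%.
Change = 11.32% − 9.01% = +2.31 pp.

The unemployment rate changed by +2.31 percentage points.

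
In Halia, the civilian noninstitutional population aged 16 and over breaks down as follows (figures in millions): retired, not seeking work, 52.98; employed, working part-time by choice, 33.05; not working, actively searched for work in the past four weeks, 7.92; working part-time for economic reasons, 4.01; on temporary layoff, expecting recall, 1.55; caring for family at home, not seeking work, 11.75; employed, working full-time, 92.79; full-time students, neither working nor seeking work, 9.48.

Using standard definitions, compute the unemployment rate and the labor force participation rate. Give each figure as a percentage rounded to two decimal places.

Unemployment rate ≈ 6.80%; labor force participation rate ≈ 65.25%.

Employed = 33.05 + 4.01 + 92.79 = 129.85 million (anyone who worked, including part-time for economic reasons, counts as employed).
Unemployed = 7.92 + 1.55 = 9.47 million (jobless and actively searching, or on temporary layoff).
Labor force = 129.85 + 9.47 = 139.32 million.
Not in labor force = 52.98 + 11.75 + 9.48 = 74.21 million (those not working and not actively searching are outside the labor force).
Civilian working-age population = 139.32 + 74.21 = 213.53 million.
Unemployment rate = 9.47 / 139.32 = 6.80%.
Labor force participation rate = 139.32 / 213.53 = 65.25%.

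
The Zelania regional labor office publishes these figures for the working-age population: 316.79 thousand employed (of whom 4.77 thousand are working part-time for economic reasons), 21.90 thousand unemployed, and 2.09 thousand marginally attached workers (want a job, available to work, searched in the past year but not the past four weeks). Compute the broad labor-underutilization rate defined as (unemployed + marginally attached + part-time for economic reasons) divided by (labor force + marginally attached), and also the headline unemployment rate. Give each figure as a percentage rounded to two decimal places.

Labor force = 316.79 + 21.90 = 338.69 thousand.
Numerator = 21.90 + 2.09 + 4.77 = 28.76 thousand.
Denominator = 338.69 + 2.09 = 340.78 thousand.
Broad rate = 28.76 / 340.78 = 8.44%.
Headline unemployment rate = 21.90 / 338.69 = 6.47%.

Broad underutilization rate ≈ 8.44%; headline unemployment rate ≈ 6.47%.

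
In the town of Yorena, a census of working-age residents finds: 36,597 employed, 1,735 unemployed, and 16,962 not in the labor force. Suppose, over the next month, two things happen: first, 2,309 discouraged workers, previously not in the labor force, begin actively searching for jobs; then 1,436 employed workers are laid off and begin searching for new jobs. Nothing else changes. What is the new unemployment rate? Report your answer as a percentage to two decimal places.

New unemployment rate ≈ 13.48%.

Initially, labor force = 36,597 + 1,735 = 38,332, so u = 1,735/38,332 = 4.53%.
After the first change, unemployed and labor force both rise by 2,309 → E = 36,597, U = 4,044, labor force = 40,641.
After the second change, employed falls and unemployed rises by 1,436; labor force unchanged → E = 35,161, U = 5,480, labor force = 40,641.
New unemployment rate = 5,480 / 40,641 = 13.48%.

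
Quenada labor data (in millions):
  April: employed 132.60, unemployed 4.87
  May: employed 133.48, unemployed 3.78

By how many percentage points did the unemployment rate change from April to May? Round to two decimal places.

The unemployment rate changed by −0.79 percentage points.

April: labor force = 132.60 + 4.87 = 137.47; u = 4.87/137.47 = 3.54%.
May: labor force = 133.48 + 3.78 = 137.26; u = 3.78/137.26 = 2.75%.
Change = 2.75% − 3.54% = −0.79 pp.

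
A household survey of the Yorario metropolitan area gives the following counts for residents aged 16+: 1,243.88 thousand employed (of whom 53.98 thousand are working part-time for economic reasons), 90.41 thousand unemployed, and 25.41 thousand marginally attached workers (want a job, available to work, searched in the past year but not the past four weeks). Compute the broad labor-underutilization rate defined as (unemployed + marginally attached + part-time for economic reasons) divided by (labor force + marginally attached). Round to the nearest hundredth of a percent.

Labor force = 1,243.88 + 90.41 = 1,334.29 thousand.
Numerator = 90.41 + 25.41 + 53.98 = 169.80 thousand.
Denominator = 1,334.29 + 25.41 = 1,359.70 thousand.
Broad rate = 169.80 / 1,359.70 = 12.49%.

Broad underutilization rate ≈ 12.49%.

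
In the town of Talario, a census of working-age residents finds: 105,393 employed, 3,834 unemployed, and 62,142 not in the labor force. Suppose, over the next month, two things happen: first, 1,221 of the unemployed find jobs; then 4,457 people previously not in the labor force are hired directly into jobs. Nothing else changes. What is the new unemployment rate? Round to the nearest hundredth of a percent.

Initially, labor force = 105,393 + 3,834 = 109,227, so u = 3,834/109,227 = 3.51%.
After the first change, unemployed falls and employed rises by 1,221; labor force unchanged → E = 106,614, U = 2,613, labor force = 109,227.
After the second change, employed and labor force both rise by 4,457; unemployed unchanged → E = 111,071, U = 2,613, labor force = 113,684.
New unemployment rate = 2,613 / 113,684 = 2.30%.

New unemployment rate ≈ 2.30%.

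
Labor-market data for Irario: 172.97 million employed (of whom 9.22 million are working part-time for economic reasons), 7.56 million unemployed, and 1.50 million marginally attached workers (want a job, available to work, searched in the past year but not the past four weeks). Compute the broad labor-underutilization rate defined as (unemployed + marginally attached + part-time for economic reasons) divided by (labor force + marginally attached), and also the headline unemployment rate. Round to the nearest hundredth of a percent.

Broad underutilization rate ≈ 10.04%; headline unemployment rate ≈ 4.19%.

Labor force = 172.97 + 7.56 = 180.53 million.
Numerator = 7.56 + 1.50 + 9.22 = 18.28 million.
Denominator = 180.53 + 1.50 = 182.03 million.
Broad rate = 18.28 / 182.03 = 10.04%.
Headline unemployment rate = 7.56 / 180.53 = 4.19%.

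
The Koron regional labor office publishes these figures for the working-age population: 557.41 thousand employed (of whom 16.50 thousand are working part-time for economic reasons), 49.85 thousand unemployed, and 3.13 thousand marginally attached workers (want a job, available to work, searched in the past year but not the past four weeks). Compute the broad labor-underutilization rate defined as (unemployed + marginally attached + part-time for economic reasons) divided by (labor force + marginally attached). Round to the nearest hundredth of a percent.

Labor force = 557.41 + 49.85 = 607.26 thousand.
Numerator = 49.85 + 3.13 + 16.50 = 69.48 thousand.
Denominator = 607.26 + 3.13 = 610.39 thousand.
Broad rate = 69.48 / 610.39 = 11.38%.

Broad underutilization rate ≈ 11.38%.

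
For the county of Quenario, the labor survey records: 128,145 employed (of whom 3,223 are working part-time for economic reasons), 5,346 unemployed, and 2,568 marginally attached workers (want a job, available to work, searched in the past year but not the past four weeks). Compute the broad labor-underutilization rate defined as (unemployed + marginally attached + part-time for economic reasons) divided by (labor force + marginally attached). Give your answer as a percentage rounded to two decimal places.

Broad underutilization rate ≈ 8.19%.

Labor force = 128,145 + 5,346 = 133,491.
Numerator = 5,346 + 2,568 + 3,223 = 11,137.
Denominator = 133,491 + 2,568 = 136,059.
Broad rate = 11,137 / 136,059 = 8.19%.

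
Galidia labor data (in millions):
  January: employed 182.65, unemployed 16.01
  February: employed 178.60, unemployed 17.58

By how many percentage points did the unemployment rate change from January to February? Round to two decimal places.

The unemployment rate changed by +0.90 percentage points.

January: labor force = 182.65 + 16.01 = 198.66; u = 16.01/198.66 = 8.06%.
February: labor force = 178.60 + 17.58 = 196.18; u = 17.58/196.18 = 8.96%.
Change = 8.96% − 8.06% = +0.90 pp.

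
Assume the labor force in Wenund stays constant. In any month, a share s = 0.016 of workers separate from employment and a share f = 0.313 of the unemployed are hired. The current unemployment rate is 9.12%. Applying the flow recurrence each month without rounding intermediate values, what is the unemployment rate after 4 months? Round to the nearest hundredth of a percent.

With a fixed labor force, u_{t+1} = u_t + s·(1−u_t) − f·u_t = u_t·(1−s−f) + s.
Here 1−s−f = 0.671 and s = 0.016.
u_1 = 0.091200 × 0.671 + 0.016 = 0.077195.
u_2 = 0.077195 × 0.671 + 0.016 = 0.067798.
u_3 = 0.067798 × 0.671 + 0.016 = 0.061492.
u_4 = 0.061492 × 0.671 + 0.016 = 0.057261.

Unemployment rate after four months ≈ 5.73%.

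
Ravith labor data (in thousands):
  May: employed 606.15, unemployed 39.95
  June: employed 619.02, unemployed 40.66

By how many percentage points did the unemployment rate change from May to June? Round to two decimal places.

May: labor force = 606.15 + 39.95 = 646.10; u = 39.95/646.10 = 6.18%.
June: labor force = 619.02 + 40.66 = 659.68; u = 40.66/659.68 = 6.16%.
Change = 6.16% − 6.18% = −0.02 pp.

The unemployment rate changed by −0.02 percentage points.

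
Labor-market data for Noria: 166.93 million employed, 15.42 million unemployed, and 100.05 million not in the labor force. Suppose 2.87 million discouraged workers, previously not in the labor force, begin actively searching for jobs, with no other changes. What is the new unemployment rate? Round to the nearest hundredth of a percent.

Initially, labor force = 166.93 + 15.42 = 182.35 million, so u = 15.42/182.35 = 8.46%.
After the change, unemployed and labor force both rise by 2.87 → E = 166.93, U = 18.29, labor force = 185.22 million.
New unemployment rate = 18.29 / 185.22 = 9.87%.

New unemployment rate ≈ 9.87%.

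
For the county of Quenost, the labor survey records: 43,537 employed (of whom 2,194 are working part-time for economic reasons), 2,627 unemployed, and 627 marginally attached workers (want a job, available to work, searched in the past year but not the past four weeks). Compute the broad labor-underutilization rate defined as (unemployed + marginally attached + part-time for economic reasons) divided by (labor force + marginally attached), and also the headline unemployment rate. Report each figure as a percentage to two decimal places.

Broad underutilization rate ≈ 11.64%; headline unemployment rate ≈ 5.69%.

Labor force = 43,537 + 2,627 = 46,164.
Numerator = 2,627 + 627 + 2,194 = 5,448.
Denominator = 46,164 + 627 = 46,791.
Broad rate = 5,448 / 46,791 = 11.64%.
Headline unemployment rate = 2,627 / 46,164 = 5.69%.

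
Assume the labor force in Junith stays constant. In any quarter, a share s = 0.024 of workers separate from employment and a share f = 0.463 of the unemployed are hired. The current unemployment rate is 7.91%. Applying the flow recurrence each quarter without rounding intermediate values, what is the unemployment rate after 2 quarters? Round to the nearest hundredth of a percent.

With a fixed labor force, u_{t+1} = u_t + s·(1−u_t) − f·u_t = u_t·(1−s−f) + s.
Here 1−s−f = 0.513 and s = 0.024.
u_1 = 0.079100 × 0.513 + 0.024 = 0.064578.
u_2 = 0.064578 × 0.513 + 0.024 = 0.057129.

Unemployment rate after two quarters ≈ 5.71%.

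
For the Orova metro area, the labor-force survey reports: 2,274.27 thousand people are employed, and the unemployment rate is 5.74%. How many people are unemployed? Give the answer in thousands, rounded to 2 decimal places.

Let U be the number unemployed. The labor force is E + U, and U/(E+U) = 0.0574.
So U = 0.0574 × 2,274.27 / (1 − 0.0574) = 130.5431 / 0.9426 ≈ 138.49 thousand.

About 138.49 thousand are unemployed.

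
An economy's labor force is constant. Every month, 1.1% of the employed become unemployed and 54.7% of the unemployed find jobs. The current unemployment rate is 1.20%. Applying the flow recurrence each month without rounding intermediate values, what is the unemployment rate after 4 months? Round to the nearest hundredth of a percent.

With a fixed labor force, u_{t+1} = u_t + s·(1−u_t) − f·u_t = u_t·(1−s−f) + s.
Here 1−s−f = 0.442 and s = 0.011.
u_1 = 0.012000 × 0.442 + 0.011 = 0.016304.
u_2 = 0.016304 × 0.442 + 0.011 = 0.018206.
u_3 = 0.018206 × 0.442 + 0.011 = 0.019047.
u_4 = 0.019047 × 0.442 + 0.011 = 0.019419.

Unemployment rate after four months ≈ 1.94%.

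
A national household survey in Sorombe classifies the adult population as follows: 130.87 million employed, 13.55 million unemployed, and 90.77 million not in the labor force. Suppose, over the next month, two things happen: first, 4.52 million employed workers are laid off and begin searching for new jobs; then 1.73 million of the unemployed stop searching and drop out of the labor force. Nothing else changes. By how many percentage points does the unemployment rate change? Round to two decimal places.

The unemployment rate changes by +2.07 percentage points.

Initially, labor force = 130.87 + 13.55 = 144.42 million, so u = 13.55/144.42 = 9.38%.
After the first change, employed falls and unemployed rises by 4.52; labor force unchanged → E = 126.35, U = 18.07, labor force = 144.42 million.
After the second change, unemployed and labor force both fall by 1.73 → E = 126.35, U = 16.34, labor force = 142.69 million.
New unemployment rate = 16.34 / 142.69 = 11.45%.
Change = 11.45% − 9.38% = +2.07 percentage points.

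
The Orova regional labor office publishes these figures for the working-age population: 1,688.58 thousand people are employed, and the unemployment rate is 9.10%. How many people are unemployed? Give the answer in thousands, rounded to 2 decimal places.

Let U be the number unemployed. The labor force is E + U, and U/(E+U) = 0.0910.
So U = 0.0910 × 1,688.58 / (1 − 0.0910) = 153.6608 / 0.9090 ≈ 169.04 thousand.

About 169.04 thousand are unemployed.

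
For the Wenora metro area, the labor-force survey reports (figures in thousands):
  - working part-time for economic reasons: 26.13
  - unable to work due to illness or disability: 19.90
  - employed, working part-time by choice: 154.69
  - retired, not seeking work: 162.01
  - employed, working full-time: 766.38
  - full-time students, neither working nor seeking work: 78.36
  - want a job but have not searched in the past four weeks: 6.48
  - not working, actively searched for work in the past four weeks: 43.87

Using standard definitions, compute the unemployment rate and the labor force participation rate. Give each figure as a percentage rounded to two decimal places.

Employed = 26.13 + 154.69 + 766.38 = 947.20 thousand (anyone who worked, including part-time for economic reasons, counts as employed).
Unemployed = 43.87 thousand.
Labor force = 947.20 + 43.87 = 991.07 thousand.
Not in labor force = 19.90 + 162.01 + 78.36 + 6.48 = 266.75 thousand (those not working and not actively searching are outside the labor force — including those who want a job but have given up searching).
Civilian working-age population = 991.07 + 266.75 = 1,257.82 thousand.
Unemployment rate = 43.87 / 991.07 = 4.43%.
Labor force participation rate = 991.07 / 1,257.82 = 78.79%.

Unemployment rate ≈ 4.43%; labor force participation rate ≈ 78.79%.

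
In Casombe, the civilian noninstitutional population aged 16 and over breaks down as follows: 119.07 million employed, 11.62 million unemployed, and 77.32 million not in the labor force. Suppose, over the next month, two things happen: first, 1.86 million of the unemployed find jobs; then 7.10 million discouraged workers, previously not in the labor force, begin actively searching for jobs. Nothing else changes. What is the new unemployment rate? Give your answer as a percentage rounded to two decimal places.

New unemployment rate ≈ 12.24%.

Initially, labor force = 119.07 + 11.62 = 130.69 million, so u = 11.62/130.69 = 8.89%.
After the first change, unemployed falls and employed rises by 1.86; labor force unchanged → E = 120.93, U = 9.76, labor force = 130.69 million.
After the second change, unemployed and labor force both rise by 7.10 → E = 120.93, U = 16.86, labor force = 137.79 million.
New unemployment rate = 16.86 / 137.79 = 12.24%.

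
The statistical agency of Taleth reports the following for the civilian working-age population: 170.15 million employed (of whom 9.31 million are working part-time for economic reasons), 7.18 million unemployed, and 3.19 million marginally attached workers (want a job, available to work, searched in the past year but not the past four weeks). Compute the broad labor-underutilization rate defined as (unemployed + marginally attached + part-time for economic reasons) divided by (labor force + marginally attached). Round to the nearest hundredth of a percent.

Labor force = 170.15 + 7.18 = 177.33 million.
Numerator = 7.18 + 3.19 + 9.31 = 19.68 million.
Denominator = 177.33 + 3.19 = 180.52 million.
Broad rate = 19.68 / 180.52 = 10.90%.

Broad underutilization rate ≈ 10.90%.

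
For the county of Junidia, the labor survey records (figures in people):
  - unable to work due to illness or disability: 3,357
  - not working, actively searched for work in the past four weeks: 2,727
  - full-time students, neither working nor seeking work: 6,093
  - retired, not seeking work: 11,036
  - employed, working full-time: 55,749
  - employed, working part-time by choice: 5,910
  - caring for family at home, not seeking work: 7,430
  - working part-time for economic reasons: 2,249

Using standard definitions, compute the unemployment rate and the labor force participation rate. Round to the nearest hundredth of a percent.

Unemployment rate ≈ 4.09%; labor force participation rate ≈ 70.48%.

Employed = 55,749 + 5,910 + 2,249 = 63,908 (anyone who worked, including part-time for economic reasons, counts as employed).
Unemployed = 2,727.
Labor force = 63,908 + 2,727 = 66,635.
Not in labor force = 3,357 + 6,093 + 11,036 + 7,430 = 27,916 (those not working and not actively searching are outside the labor force).
Civilian working-age population = 66,635 + 27,916 = 94,551.
Unemployment rate = 2,727 / 66,635 = 4.09%.
Labor force participation rate = 66,635 / 94,551 = 70.48%.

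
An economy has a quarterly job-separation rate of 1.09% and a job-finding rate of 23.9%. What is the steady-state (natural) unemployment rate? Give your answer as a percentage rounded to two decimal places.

At steady state the flows balance: s·E = f·U, so U/(E+U) = s/(s+f).
u* = 1.09 / (1.09 + 23.9) = 1.09 / 24.99 = 4.36%.

Steady-state unemployment rate ≈ 4.36%.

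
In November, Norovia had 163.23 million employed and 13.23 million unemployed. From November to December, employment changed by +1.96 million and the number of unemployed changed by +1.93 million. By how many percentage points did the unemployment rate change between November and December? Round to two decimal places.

November: labor force = 163.23 + 13.23 = 176.46; u = 13.23/176.46 = 7.50%.
December: labor force = 165.19 + 15.16 = 180.35; u = 15.16/180.35 = 8.41%.
Change = 8.41% − 7.50% = +0.91 pp.

The unemployment rate changed by +0.91 percentage points.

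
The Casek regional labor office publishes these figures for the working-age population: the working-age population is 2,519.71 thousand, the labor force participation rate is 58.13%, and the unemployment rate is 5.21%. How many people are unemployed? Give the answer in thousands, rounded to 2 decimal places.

About 76.31 thousand are unemployed.

Labor force = 0.5813 × 2,519.71 = 1,464.71 thousand.
Unemployed = 0.0521 × 1,464.71 ≈ 76.31 thousand.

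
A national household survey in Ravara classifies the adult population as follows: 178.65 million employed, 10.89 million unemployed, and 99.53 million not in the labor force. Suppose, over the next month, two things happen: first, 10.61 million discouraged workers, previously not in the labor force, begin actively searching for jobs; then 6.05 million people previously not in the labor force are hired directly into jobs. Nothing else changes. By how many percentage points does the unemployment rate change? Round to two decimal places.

Initially, labor force = 178.65 + 10.89 = 189.54 million, so u = 10.89/189.54 = 5.75%.
After the first change, unemployed and labor force both rise by 10.61 → E = 178.65, U = 21.50, labor force = 200.15 million.
After the second change, employed and labor force both rise by 6.05; unemployed unchanged → E = 184.70, U = 21.50, labor force = 206.20 million.
New unemployment rate = 21.50 / 206.20 = 10.43%.
Change = 10.43% − 5.75% = +4.68 percentage points.

The unemployment rate changes by +4.68 percentage points.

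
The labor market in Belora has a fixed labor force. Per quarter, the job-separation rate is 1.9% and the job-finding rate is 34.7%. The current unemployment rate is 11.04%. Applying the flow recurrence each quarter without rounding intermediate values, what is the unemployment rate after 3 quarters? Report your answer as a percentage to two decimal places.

With a fixed labor force, u_{t+1} = u_t + s·(1−u_t) − f·u_t = u_t·(1−s−f) + s.
Here 1−s−f = 0.634 and s = 0.019.
u_1 = 0.110400 × 0.634 + 0.019 = 0.088994.
u_2 = 0.088994 × 0.634 + 0.019 = 0.075422.
u_3 = 0.075422 × 0.634 + 0.019 = 0.066818.

Unemployment rate after three quarters ≈ 6.68%.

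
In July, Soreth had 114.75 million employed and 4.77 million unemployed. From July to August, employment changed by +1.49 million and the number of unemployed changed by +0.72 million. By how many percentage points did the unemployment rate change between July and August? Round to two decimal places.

The unemployment rate changed by +0.52 percentage points.

July: labor force = 114.75 + 4.77 = 119.52; u = 4.77/119.52 = 3.99%.
August: labor force = 116.24 + 5.49 = 121.73; u = 5.49/121.73 = 4.51%.
Change = 4.51% − 3.99% = +0.52 pp.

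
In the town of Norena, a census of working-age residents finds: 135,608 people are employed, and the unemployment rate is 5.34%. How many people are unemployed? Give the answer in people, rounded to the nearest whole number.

About 7,650 are unemployed.

Let U be the number unemployed. The labor force is E + U, and U/(E+U) = 0.0534.
So U = 0.0534 × 135,608 / (1 − 0.0534) = 7241.47 / 0.9466 ≈ 7,650.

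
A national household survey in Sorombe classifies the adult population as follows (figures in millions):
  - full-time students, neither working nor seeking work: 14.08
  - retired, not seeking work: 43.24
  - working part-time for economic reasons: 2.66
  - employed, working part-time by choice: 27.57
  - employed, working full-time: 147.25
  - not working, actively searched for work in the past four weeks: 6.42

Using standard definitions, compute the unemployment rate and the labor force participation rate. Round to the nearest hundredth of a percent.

Employed = 2.66 + 27.57 + 147.25 = 177.48 million (anyone who worked, including part-time for economic reasons, counts as employed).
Unemployed = 6.42 million.
Labor force = 177.48 + 6.42 = 183.90 million.
Not in labor force = 14.08 + 43.24 = 57.32 million (those not working and not actively searching are outside the labor force).
Civilian working-age population = 183.90 + 57.32 = 241.22 million.
Unemployment rate = 6.42 / 183.90 = 3.49%.
Labor force participation rate = 183.90 / 241.22 = 76.24%.

Unemployment rate ≈ 3.49%; labor force participation rate ≈ 76.24%.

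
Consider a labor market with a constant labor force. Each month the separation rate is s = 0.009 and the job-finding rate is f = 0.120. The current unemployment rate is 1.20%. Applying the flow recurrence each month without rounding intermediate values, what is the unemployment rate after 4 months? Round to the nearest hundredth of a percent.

With a fixed labor force, u_{t+1} = u_t + s·(1−u_t) − f·u_t = u_t·(1−s−f) + s.
Here 1−s−f = 0.871 and s = 0.009.
u_1 = 0.012000 × 0.871 + 0.009 = 0.019452.
u_2 = 0.019452 × 0.871 + 0.009 = 0.025943.
u_3 = 0.025943 × 0.871 + 0.009 = 0.031596.
u_4 = 0.031596 × 0.871 + 0.009 = 0.036520.

Unemployment rate after four months ≈ 3.65%.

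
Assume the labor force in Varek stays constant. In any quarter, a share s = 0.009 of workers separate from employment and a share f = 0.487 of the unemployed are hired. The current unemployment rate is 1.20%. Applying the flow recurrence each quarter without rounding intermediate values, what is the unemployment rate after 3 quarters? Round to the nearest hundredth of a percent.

With a fixed labor force, u_{t+1} = u_t + s·(1−u_t) − f·u_t = u_t·(1−s−f) + s.
Here 1−s−f = 0.504 and s = 0.009.
u_1 = 0.012000 × 0.504 + 0.009 = 0.015048.
u_2 = 0.015048 × 0.504 + 0.009 = 0.016584.
u_3 = 0.016584 × 0.504 + 0.009 = 0.017358.

Unemployment rate after three quarters ≈ 1.74%.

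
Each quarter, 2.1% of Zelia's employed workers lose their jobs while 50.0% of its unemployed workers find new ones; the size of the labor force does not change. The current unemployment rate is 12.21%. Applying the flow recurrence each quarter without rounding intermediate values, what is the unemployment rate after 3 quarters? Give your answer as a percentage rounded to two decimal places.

Unemployment rate after three quarters ≈ 4.93%.

With a fixed labor force, u_{t+1} = u_t + s·(1−u_t) − f·u_t = u_t·(1−s−f) + s.
Here 1−s−f = 0.479 and s = 0.021.
u_1 = 0.122100 × 0.479 + 0.021 = 0.079486.
u_2 = 0.079486 × 0.479 + 0.021 = 0.059074.
u_3 = 0.059074 × 0.479 + 0.021 = 0.049296.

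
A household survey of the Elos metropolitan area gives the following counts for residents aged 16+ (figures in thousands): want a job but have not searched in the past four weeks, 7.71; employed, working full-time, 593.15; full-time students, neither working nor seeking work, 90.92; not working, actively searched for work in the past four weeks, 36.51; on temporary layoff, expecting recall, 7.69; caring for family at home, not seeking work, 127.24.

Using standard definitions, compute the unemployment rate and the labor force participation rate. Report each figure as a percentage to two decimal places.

Employed = 593.15 thousand.
Unemployed = 36.51 + 7.69 = 44.20 thousand (jobless and actively searching, or on temporary layoff).
Labor force = 593.15 + 44.20 = 637.35 thousand.
Not in labor force = 7.71 + 90.92 + 127.24 = 225.87 thousand (those not working and not actively searching are outside the labor force — including those who want a job but have given up searching).
Civilian working-age population = 637.35 + 225.87 = 863.22 thousand.
Unemployment rate = 44.20 / 637.35 = 6.93%.
Labor force participation rate = 637.35 / 863.22 = 73.83%.

Unemployment rate ≈ 6.93%; labor force participation rate ≈ 73.83%.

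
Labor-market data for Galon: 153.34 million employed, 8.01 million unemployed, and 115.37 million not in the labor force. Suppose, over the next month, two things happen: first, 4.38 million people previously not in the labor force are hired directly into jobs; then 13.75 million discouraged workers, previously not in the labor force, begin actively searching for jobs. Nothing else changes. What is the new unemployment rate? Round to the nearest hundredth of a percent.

New unemployment rate ≈ 12.12%.

Initially, labor force = 153.34 + 8.01 = 161.35 million, so u = 8.01/161.35 = 4.96%.
After the first change, employed and labor force both rise by 4.38; unemployed unchanged → E = 157.72, U = 8.01, labor force = 165.73 million.
After the second change, unemployed and labor force both rise by 13.75 → E = 157.72, U = 21.76, labor force = 179.48 million.
New unemployment rate = 21.76 / 179.48 = 12.12%.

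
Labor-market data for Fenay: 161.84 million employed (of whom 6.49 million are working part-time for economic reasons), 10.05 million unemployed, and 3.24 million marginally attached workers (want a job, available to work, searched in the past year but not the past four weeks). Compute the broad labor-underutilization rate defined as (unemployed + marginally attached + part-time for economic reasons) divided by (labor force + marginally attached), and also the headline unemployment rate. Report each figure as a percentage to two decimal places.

Labor force = 161.84 + 10.05 = 171.89 million.
Numerator = 10.05 + 3.24 + 6.49 = 19.78 million.
Denominator = 171.89 + 3.24 = 175.13 million.
Broad rate = 19.78 / 175.13 = 11.29%.
Headline unemployment rate = 10.05 / 171.89 = 5.85%.

Broad underutilization rate ≈ 11.29%; headline unemployment rate ≈ 5.85%.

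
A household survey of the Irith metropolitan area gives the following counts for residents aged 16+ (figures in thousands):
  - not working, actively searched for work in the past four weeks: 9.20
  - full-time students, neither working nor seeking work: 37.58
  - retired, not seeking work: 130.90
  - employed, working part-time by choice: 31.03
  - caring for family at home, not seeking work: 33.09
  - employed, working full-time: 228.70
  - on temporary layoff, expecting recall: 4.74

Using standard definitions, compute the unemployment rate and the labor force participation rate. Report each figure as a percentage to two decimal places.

Employed = 31.03 + 228.70 = 259.73 thousand.
Unemployed = 9.20 + 4.74 = 13.94 thousand (jobless and actively searching, or on temporary layoff).
Labor force = 259.73 + 13.94 = 273.67 thousand.
Not in labor force = 37.58 + 130.90 + 33.09 = 201.57 thousand (those not working and not actively searching are outside the labor force).
Civilian working-age population = 273.67 + 201.57 = 475.24 thousand.
Unemployment rate = 13.94 / 273.67 = 5.09%.
Labor force participation rate = 273.67 / 475.24 = 57.59%.

Unemployment rate ≈ 5.09%; labor force participation rate ≈ 57.59%.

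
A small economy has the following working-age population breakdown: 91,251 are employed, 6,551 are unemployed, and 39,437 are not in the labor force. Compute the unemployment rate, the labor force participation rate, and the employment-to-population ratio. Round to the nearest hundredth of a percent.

Unemployment rate ≈ 6.70%; labor force participation rate ≈ 71.26%; employment-population ratio ≈ 66.49%.

Labor force = employed + unemployed = 91,251 + 6,551 = 97,802.
Working-age population = 97,802 + 39,437 = 137,239.
Unemployment rate = 6,551 / 97,802 = 6.70%.
Labor force participation rate = 97,802 / 137,239 = 71.26%.
Employment-population ratio = 91,251 / 137,239 = 66.49%.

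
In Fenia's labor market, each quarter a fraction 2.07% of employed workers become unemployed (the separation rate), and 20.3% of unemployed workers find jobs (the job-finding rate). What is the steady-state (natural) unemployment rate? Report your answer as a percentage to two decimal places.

At steady state the flows balance: s·E = f·U, so U/(E+U) = s/(s+f).
u* = 2.07 / (2.07 + 20.3) = 2.07 / 22.37 = 9.25%.

Steady-state unemployment rate ≈ 9.25%.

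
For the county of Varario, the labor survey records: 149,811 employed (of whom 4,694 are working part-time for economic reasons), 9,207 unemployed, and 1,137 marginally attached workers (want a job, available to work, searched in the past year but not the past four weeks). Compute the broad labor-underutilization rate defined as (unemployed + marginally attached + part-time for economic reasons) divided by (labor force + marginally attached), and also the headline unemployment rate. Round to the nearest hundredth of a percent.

Labor force = 149,811 + 9,207 = 159,018.
Numerator = 9,207 + 1,137 + 4,694 = 15,038.
Denominator = 159,018 + 1,137 = 160,155.
Broad rate = 15,038 / 160,155 = 9.39%.
Headline unemployment rate = 9,207 / 159,018 = 5.79%.

Broad underutilization rate ≈ 9.39%; headline unemployment rate ≈ 5.79%.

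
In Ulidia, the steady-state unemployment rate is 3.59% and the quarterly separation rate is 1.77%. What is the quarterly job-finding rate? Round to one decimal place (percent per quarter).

From u* = s/(s+f): f = s·(1−u)/u.
f = 1.77 × (1 − 0.0359) / 0.0359 = 1.7065 / 0.0359 ≈ 47.5% per quarter.

Job-finding rate ≈ 47.5% per quarter.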